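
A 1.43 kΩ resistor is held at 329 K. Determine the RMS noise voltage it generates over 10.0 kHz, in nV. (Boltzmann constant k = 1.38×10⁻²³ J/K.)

510 nV

V_n = √(4kTRB)
4kTRB = 4 × 1.38×10⁻²³ × 329 × 1.43×10³ × 1.00×10⁴ = 2.60×10⁻¹³ V²
V_n = √(2.60×10⁻¹³) = 5.10×10⁻⁷ V = 510 nV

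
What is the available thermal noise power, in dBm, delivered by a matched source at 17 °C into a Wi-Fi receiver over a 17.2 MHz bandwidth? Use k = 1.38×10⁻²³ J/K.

−101.6 dBm

T = 17 °C + 273.15 = 290.15 K
P_n = kTB = 1.38×10⁻²³ × 290.15 × 1.72×10⁷ = 6.89×10⁻¹⁴ W
In dBm: 10 log₁₀(6.89×10⁻¹⁴ / 10⁻³) = −101.6 dBm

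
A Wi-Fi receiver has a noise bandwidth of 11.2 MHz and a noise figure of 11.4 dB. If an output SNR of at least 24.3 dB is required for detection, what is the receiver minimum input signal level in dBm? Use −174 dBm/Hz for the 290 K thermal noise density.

−67.8 dBm

Sensitivity = −174 + 10 log₁₀(B) + NF + SNR_min
= −174 + 70.49 + 11.4 + 24.3
= −67.81 dBm → −67.8 dBm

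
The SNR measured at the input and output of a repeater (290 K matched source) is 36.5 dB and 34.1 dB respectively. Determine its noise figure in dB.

2.4 dB

NF (dB) = SNR_in(dB) − SNR_out(dB) when the source is at T₀
NF = 36.5 − 34.1 = 2.4 dB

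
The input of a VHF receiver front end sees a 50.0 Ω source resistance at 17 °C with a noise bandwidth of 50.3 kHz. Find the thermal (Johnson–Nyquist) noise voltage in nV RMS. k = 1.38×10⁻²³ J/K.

201 nV

T = 17 °C + 273.15 = 290.15 K
V_n = √(4kTRB)
4kTRB = 4 × 1.38×10⁻²³ × 290.15 × 5.00×10¹ × 5.03×10⁴ = 4.03×10⁻¹⁴ V²
V_n = √(4.03×10⁻¹⁴) = 2.01×10⁻⁷ V = 201 nV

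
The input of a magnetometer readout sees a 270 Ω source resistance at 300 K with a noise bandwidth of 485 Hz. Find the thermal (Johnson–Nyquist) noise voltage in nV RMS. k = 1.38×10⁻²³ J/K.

V_n = √(4kTRB)
4kTRB = 4 × 1.38×10⁻²³ × 300 × 2.70×10² × 4.85×10² = 2.17×10⁻¹⁵ V²
V_n = √(2.17×10⁻¹⁵) = 4.66×10⁻⁸ V = 46.6 nV

46.6 nV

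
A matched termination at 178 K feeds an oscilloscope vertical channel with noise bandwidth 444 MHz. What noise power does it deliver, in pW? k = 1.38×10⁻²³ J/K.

P_n = kTB = 1.38×10⁻²³ × 178 × 4.44×10⁸ = 1.09×10⁻¹² W = 1.09 pW

1.09 pW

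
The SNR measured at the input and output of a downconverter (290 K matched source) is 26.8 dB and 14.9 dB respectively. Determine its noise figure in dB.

NF (dB) = SNR_in(dB) − SNR_out(dB) when the source is at T₀
NF = 26.8 − 14.9 = 11.9 dB

11.9 dB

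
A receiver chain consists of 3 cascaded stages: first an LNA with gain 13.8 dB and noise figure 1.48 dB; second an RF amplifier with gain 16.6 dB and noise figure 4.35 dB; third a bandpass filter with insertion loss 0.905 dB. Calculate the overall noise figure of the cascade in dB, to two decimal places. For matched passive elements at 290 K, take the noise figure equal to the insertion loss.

Convert to linear (a loss of L dB is a gain of −L dB): F_i = 10^(NF_i/10), G_i = 10^(G_i,dB/10)
  Stage 1: F_1 = 10^(1.48/10) = 1.406, G_1 = 10^(13.8/10) = 23.99
  Stage 2: F_2 = 10^(4.35/10) = 2.723, G_2 = 10^(16.6/10) = 45.71
  Stage 3: F_3 = 10^(0.905/10) = 1.232, G_3 = 10^(−0.905/10) = 0.8119
Friis cascade:
  F = 1.406 + (2.723 − 1)/23.99 + (1.232 − 1)/1096 = 1.478
NF = 10 log₁₀(1.478) = 1.70 dB

1.70 dB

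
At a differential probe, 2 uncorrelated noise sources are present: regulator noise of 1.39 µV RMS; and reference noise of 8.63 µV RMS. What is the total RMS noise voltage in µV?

Uncorrelated sources add in power (mean-square): V_tot = √(ΣV_i²)
V_tot = √[(1.39×10⁻⁶)² + (8.63×10⁻⁶)²] = 8.74×10⁻⁶ V = 8.74 µV

8.74 µV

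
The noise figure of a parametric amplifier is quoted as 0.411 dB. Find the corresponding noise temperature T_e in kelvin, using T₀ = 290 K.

28.8 K

F = 10^(0.411/10) = 1.09926
T_e = (F − 1)·T₀ = (1.09926 − 1) × 290 = 28.8 K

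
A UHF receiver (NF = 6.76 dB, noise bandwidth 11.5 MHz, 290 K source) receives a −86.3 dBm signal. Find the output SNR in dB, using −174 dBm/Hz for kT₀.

10.3 dB

Noise floor: N = −174 + 10 log₁₀(B) + NF
10 log₁₀(1.15×10⁷) = 70.61 dB
N = −174 + 70.61 + 6.76 = −96.63 dBm
SNR = P_sig − N = −86.3 − (−96.63) = 10.33 dB → 10.3 dB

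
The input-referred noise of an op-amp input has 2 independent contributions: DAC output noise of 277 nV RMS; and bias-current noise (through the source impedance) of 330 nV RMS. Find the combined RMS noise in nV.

431 nV

Uncorrelated sources add in power (mean-square): V_tot = √(ΣV_i²)
V_tot = √[(2.77×10⁻⁷)² + (3.30×10⁻⁷)²] = 4.31×10⁻⁷ V = 431 nV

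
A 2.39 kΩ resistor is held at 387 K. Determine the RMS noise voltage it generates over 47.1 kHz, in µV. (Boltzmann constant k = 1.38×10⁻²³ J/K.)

V_n = √(4kTRB)
4kTRB = 4 × 1.38×10⁻²³ × 387 × 2.39×10³ × 4.71×10⁴ = 2.40×10⁻¹² V²
V_n = √(2.40×10⁻¹²) = 1.55×10⁻⁶ V = 1.55 µV

1.55 µV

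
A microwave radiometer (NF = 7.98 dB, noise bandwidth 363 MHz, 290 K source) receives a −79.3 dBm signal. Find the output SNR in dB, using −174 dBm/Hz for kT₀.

Noise floor: N = −174 + 10 log₁₀(B) + NF
10 log₁₀(3.63×10⁸) = 85.6 dB
N = −174 + 85.6 + 7.98 = −80.42 dBm
SNR = P_sig − N = −79.3 − (−80.42) = 1.12 dB → 1.1 dB

1.1 dB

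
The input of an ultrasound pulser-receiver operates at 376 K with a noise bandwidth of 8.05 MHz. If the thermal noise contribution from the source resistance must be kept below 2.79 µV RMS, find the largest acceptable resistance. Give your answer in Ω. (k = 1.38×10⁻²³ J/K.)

46.6 Ω

Johnson–Nyquist: V_n = √(4kTRB) ⇒ R = V_n² / (4kTB)
4kTB = 4 × 1.38×10⁻²³ × 376 × 8.05×10⁶ = 1.67×10⁻¹³
R = (2.79×10⁻⁶)² / 1.67×10⁻¹³ = 4.66×10¹ Ω = 46.6 Ω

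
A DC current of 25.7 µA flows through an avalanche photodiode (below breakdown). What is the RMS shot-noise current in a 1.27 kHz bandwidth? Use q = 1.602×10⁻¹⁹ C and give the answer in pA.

102 pA

I_n = √(2qI·B)
2qI·B = 2 × 1.602×10⁻¹⁹ × 2.57×10⁻⁵ × 1.27×10³ = 1.05×10⁻²⁰ A²
I_n = √(1.05×10⁻²⁰) = 1.02×10⁻¹⁰ A = 102 pA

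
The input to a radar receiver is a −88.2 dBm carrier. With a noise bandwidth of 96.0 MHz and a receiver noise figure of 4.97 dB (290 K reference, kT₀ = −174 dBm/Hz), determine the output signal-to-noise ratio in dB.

Noise floor: N = −174 + 10 log₁₀(B) + NF
10 log₁₀(9.60×10⁷) = 79.82 dB
N = −174 + 79.82 + 4.97 = −89.21 dBm
SNR = P_sig − N = −88.2 − (−89.21) = 1.01 dB → 1.0 dB

1.0 dB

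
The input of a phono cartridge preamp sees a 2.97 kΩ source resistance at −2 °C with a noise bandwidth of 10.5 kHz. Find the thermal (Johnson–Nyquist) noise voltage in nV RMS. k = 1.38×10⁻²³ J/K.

683 nV

T = −2 °C + 273.15 = 271.15 K
V_n = √(4kTRB)
4kTRB = 4 × 1.38×10⁻²³ × 271.15 × 2.97×10³ × 1.05×10⁴ = 4.67×10⁻¹³ V²
V_n = √(4.67×10⁻¹³) = 6.83×10⁻⁷ V = 683 nV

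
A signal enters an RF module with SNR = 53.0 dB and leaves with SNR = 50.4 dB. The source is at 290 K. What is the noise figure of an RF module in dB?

NF (dB) = SNR_in(dB) − SNR_out(dB) when the source is at T₀
NF = 53.0 − 50.4 = 2.6 dB

2.6 dB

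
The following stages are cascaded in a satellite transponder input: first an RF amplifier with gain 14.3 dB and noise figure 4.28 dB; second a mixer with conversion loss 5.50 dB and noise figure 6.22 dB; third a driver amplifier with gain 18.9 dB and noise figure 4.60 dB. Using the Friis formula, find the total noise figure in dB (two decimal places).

Convert to linear (a loss of L dB is a gain of −L dB): F_i = 10^(NF_i/10), G_i = 10^(G_i,dB/10)
  Stage 1: F_1 = 10^(4.28/10) = 2.679, G_1 = 10^(14.3/10) = 26.92
  Stage 2: F_2 = 10^(6.22/10) = 4.188, G_2 = 10^(−5.50/10) = 0.2818
  Stage 3: F_3 = 10^(4.60/10) = 2.884, G_3 = 10^(18.9/10) = 77.62
Friis cascade:
  F = 2.679 + (4.188 − 1)/26.92 + (2.884 − 1)/7.586 = 3.046
NF = 10 log₁₀(3.046) = 4.84 dB

4.84 dB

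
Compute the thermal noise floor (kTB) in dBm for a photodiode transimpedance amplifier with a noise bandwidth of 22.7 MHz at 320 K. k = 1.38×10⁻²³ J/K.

P_n = kTB = 1.38×10⁻²³ × 320 × 2.27×10⁷ = 1.00×10⁻¹³ W
In dBm: 10 log₁₀(1.00×10⁻¹³ / 10⁻³) = −100.0 dBm

−100.0 dBm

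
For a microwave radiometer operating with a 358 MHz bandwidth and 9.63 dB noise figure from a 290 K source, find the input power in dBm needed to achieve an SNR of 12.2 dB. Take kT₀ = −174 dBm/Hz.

Sensitivity = −174 + 10 log₁₀(B) + NF + SNR_min
= −174 + 85.54 + 9.63 + 12.2
= −66.63 dBm → −66.6 dBm

−66.6 dBm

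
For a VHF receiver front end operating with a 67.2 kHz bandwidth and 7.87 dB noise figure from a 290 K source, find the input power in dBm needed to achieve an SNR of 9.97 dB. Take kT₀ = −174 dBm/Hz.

−107.9 dBm

Sensitivity = −174 + 10 log₁₀(B) + NF + SNR_min
= −174 + 48.27 + 7.87 + 9.97
= −107.89 dBm → −107.9 dBm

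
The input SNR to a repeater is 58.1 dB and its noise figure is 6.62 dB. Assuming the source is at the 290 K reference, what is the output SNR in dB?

By definition F = SNR_in/SNR_out, so in dB: SNR_out = SNR_in − NF
SNR_out = 58.1 − 6.62 = 51.48 dB

51.48 dB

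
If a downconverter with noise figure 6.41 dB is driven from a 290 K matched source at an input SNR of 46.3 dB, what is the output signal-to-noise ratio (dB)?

By definition F = SNR_in/SNR_out, so in dB: SNR_out = SNR_in − NF
SNR_out = 46.3 − 6.41 = 39.89 dB

39.89 dB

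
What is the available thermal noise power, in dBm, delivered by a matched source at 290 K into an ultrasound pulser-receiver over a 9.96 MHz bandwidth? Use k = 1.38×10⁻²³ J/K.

P_n = kTB = 1.38×10⁻²³ × 290 × 9.96×10⁶ = 3.99×10⁻¹⁴ W
In dBm: 10 log₁₀(3.99×10⁻¹⁴ / 10⁻³) = −104.0 dBm

−104.0 dBm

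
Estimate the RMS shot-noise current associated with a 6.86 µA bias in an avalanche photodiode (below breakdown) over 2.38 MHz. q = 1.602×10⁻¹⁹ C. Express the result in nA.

2.29 nA

I_n = √(2qI·B)
2qI·B = 2 × 1.602×10⁻¹⁹ × 6.86×10⁻⁶ × 2.38×10⁶ = 5.23×10⁻¹⁸ A²
I_n = √(5.23×10⁻¹⁸) = 2.29×10⁻⁹ A = 2.29 nA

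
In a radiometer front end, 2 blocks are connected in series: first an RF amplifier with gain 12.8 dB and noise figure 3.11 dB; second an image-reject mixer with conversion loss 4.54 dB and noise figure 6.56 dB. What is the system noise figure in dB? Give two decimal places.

Convert to linear (a loss of L dB is a gain of −L dB): F_i = 10^(NF_i/10), G_i = 10^(G_i,dB/10)
  Stage 1: F_1 = 10^(3.11/10) = 2.046, G_1 = 10^(12.8/10) = 19.05
  Stage 2: F_2 = 10^(6.56/10) = 4.529, G_2 = 10^(−4.54/10) = 0.3516
Friis cascade:
  F = 2.046 + (4.529 − 1)/19.05 = 2.232
NF = 10 log₁₀(2.232) = 3.49 dB

3.49 dB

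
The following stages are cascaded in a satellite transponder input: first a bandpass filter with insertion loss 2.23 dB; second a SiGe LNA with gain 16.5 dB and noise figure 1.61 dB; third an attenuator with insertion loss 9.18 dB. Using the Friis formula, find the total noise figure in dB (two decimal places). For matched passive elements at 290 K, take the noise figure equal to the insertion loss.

4.30 dB

Convert to linear (a loss of L dB is a gain of −L dB): F_i = 10^(NF_i/10), G_i = 10^(G_i,dB/10)
  Stage 1: F_1 = 10^(2.23/10) = 1.671, G_1 = 10^(−2.23/10) = 0.5984
  Stage 2: F_2 = 10^(1.61/10) = 1.449, G_2 = 10^(16.5/10) = 44.67
  Stage 3: F_3 = 10^(9.18/10) = 8.279, G_3 = 10^(−9.18/10) = 0.1208
Friis cascade:
  F = 1.671 + (1.449 − 1)/0.5984 + (8.279 − 1)/26.73 = 2.693
NF = 10 log₁₀(2.693) = 4.30 dB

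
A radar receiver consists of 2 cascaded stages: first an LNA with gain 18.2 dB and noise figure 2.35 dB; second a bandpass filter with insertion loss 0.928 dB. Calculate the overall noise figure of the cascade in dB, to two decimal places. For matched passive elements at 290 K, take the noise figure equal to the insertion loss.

2.36 dB

Convert to linear (a loss of L dB is a gain of −L dB): F_i = 10^(NF_i/10), G_i = 10^(G_i,dB/10)
  Stage 1: F_1 = 10^(2.35/10) = 1.718, G_1 = 10^(18.2/10) = 66.07
  Stage 2: F_2 = 10^(0.928/10) = 1.238, G_2 = 10^(−0.928/10) = 0.8076
Friis cascade:
  F = 1.718 + (1.238 − 1)/66.07 = 1.722
NF = 10 log₁₀(1.722) = 2.36 dB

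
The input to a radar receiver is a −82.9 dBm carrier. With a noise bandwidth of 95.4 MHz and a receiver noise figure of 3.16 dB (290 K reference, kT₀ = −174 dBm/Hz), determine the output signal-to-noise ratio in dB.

8.1 dB

Noise floor: N = −174 + 10 log₁₀(B) + NF
10 log₁₀(9.54×10⁷) = 79.8 dB
N = −174 + 79.8 + 3.16 = −91.04 dBm
SNR = P_sig − N = −82.9 − (−91.04) = 8.14 dB → 8.1 dB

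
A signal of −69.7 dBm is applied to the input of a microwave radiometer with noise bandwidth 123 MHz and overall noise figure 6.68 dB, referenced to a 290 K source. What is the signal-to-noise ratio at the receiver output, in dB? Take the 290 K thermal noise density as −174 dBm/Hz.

16.7 dB

Noise floor: N = −174 + 10 log₁₀(B) + NF
10 log₁₀(1.23×10⁸) = 80.9 dB
N = −174 + 80.9 + 6.68 = −86.42 dBm
SNR = P_sig − N = −69.7 − (−86.42) = 16.72 dB → 16.7 dB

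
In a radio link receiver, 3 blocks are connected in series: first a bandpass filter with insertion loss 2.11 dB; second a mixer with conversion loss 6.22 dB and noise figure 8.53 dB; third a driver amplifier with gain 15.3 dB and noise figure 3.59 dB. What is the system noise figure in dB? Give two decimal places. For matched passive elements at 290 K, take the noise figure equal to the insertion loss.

Convert to linear (a loss of L dB is a gain of −L dB): F_i = 10^(NF_i/10), G_i = 10^(G_i,dB/10)
  Stage 1: F_1 = 10^(2.11/10) = 1.626, G_1 = 10^(−2.11/10) = 0.6152
  Stage 2: F_2 = 10^(8.53/10) = 7.129, G_2 = 10^(−6.22/10) = 0.2388
  Stage 3: F_3 = 10^(3.59/10) = 2.286, G_3 = 10^(15.3/10) = 33.88
Friis cascade:
  F = 1.626 + (7.129 − 1)/0.6152 + (2.286 − 1)/0.1469 = 20.34
NF = 10 log₁₀(20.34) = 13.08 dB

13.08 dB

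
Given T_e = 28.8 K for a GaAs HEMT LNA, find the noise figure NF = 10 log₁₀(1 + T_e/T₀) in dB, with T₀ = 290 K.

0.411 dB

F = 1 + T_e/T₀ = 1 + 28.8/290 = 1.09931
NF = 10 log₁₀(1.09931) = 0.411 dB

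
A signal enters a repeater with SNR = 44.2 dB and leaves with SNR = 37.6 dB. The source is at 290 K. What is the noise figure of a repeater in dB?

NF (dB) = SNR_in(dB) − SNR_out(dB) when the source is at T₀
NF = 44.2 − 37.6 = 6.6 dB

6.6 dB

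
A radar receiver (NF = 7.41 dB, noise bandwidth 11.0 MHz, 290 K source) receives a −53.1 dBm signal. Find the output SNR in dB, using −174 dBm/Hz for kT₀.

Noise floor: N = −174 + 10 log₁₀(B) + NF
10 log₁₀(1.10×10⁷) = 70.41 dB
N = −174 + 70.41 + 7.41 = −96.18 dBm
SNR = P_sig − N = −53.1 − (−96.18) = 43.08 dB → 43.1 dB

43.1 dB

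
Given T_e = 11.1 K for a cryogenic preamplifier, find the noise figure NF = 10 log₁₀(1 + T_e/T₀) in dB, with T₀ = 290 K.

F = 1 + T_e/T₀ = 1 + 11.1/290 = 1.03828
NF = 10 log₁₀(1.03828) = 0.163 dB

0.163 dB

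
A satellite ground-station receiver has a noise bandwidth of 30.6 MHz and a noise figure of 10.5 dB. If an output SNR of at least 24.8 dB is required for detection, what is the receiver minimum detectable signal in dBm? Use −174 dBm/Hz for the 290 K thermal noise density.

Sensitivity = −174 + 10 log₁₀(B) + NF + SNR_min
= −174 + 74.86 + 10.5 + 24.8
= −63.84 dBm → −63.8 dBm

−63.8 dBm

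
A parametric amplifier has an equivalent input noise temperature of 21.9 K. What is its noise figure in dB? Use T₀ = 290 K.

F = 1 + T_e/T₀ = 1 + 21.9/290 = 1.07552
NF = 10 log₁₀(1.07552) = 0.316 dB

0.316 dB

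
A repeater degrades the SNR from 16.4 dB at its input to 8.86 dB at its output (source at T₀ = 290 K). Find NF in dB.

7.54 dB

NF (dB) = SNR_in(dB) − SNR_out(dB) when the source is at T₀
NF = 16.4 − 8.86 = 7.54 dB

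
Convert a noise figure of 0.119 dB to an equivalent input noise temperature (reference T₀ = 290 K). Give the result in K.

F = 10^(0.119/10) = 1.02778
T_e = (F − 1)·T₀ = (1.02778 − 1) × 290 = 8.06 K

8.06 K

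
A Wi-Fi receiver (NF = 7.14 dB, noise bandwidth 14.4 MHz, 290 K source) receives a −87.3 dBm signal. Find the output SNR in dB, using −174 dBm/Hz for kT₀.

Noise floor: N = −174 + 10 log₁₀(B) + NF
10 log₁₀(1.44×10⁷) = 71.58 dB
N = −174 + 71.58 + 7.14 = −95.28 dBm
SNR = P_sig − N = −87.3 − (−95.28) = 7.98 dB → 8.0 dB

8.0 dB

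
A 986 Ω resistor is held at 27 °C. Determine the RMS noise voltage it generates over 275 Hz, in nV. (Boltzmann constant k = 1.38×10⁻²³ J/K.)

T = 27 °C + 273.15 = 300.15 K
V_n = √(4kTRB)
4kTRB = 4 × 1.38×10⁻²³ × 300.15 × 9.86×10² × 2.75×10² = 4.49×10⁻¹⁵ V²
V_n = √(4.49×10⁻¹⁵) = 6.70×10⁻⁸ V = 67.0 nV

67.0 nV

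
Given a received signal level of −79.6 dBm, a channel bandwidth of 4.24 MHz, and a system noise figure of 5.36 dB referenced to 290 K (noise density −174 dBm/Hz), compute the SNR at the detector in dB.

Noise floor: N = −174 + 10 log₁₀(B) + NF
10 log₁₀(4.24×10⁶) = 66.27 dB
N = −174 + 66.27 + 5.36 = −102.37 dBm
SNR = P_sig − N = −79.6 − (−102.37) = 22.77 dB → 22.8 dB

22.8 dB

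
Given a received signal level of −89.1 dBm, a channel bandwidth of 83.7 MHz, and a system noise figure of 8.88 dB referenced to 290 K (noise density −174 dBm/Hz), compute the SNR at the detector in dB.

Noise floor: N = −174 + 10 log₁₀(B) + NF
10 log₁₀(8.37×10⁷) = 79.23 dB
N = −174 + 79.23 + 8.88 = −85.89 dBm
SNR = P_sig − N = −89.1 − (−85.89) = −3.21 dB → −3.2 dB

−3.2 dB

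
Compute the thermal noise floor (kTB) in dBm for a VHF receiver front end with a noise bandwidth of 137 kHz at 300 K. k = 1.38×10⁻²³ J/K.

−122.5 dBm

P_n = kTB = 1.38×10⁻²³ × 300 × 1.37×10⁵ = 5.67×10⁻¹⁶ W
In dBm: 10 log₁₀(5.67×10⁻¹⁶ / 10⁻³) = −122.5 dBm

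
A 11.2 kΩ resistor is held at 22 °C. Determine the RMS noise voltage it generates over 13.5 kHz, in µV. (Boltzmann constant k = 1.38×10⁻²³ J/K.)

1.57 µV

T = 22 °C + 273.15 = 295.15 K
V_n = √(4kTRB)
4kTRB = 4 × 1.38×10⁻²³ × 295.15 × 1.12×10⁴ × 1.35×10⁴ = 2.46×10⁻¹² V²
V_n = √(2.46×10⁻¹²) = 1.57×10⁻⁶ V = 1.57 µV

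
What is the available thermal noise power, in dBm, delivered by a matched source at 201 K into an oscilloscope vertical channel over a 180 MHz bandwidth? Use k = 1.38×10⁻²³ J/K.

P_n = kTB = 1.38×10⁻²³ × 201 × 1.80×10⁸ = 4.99×10⁻¹³ W
In dBm: 10 log₁₀(4.99×10⁻¹³ / 10⁻³) = −93.0 dBm

−93.0 dBm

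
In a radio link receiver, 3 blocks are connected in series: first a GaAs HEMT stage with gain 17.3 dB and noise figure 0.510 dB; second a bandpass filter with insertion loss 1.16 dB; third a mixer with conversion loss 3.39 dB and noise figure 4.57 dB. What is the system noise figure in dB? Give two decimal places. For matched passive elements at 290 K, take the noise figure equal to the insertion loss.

0.70 dB

Convert to linear (a loss of L dB is a gain of −L dB): F_i = 10^(NF_i/10), G_i = 10^(G_i,dB/10)
  Stage 1: F_1 = 10^(0.510/10) = 1.125, G_1 = 10^(17.3/10) = 53.70
  Stage 2: F_2 = 10^(1.16/10) = 1.306, G_2 = 10^(−1.16/10) = 0.7656
  Stage 3: F_3 = 10^(4.57/10) = 2.864, G_3 = 10^(−3.39/10) = 0.4581
Friis cascade:
  F = 1.125 + (1.306 − 1)/53.70 + (2.864 − 1)/41.11 = 1.176
NF = 10 log₁₀(1.176) = 0.70 dB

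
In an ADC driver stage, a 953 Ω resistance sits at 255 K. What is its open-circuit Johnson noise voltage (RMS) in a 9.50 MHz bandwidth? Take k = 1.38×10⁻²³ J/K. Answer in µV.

11.3 µV

V_n = √(4kTRB)
4kTRB = 4 × 1.38×10⁻²³ × 255 × 9.53×10² × 9.50×10⁶ = 1.27×10⁻¹⁰ V²
V_n = √(1.27×10⁻¹⁰) = 1.13×10⁻⁵ V = 11.3 µV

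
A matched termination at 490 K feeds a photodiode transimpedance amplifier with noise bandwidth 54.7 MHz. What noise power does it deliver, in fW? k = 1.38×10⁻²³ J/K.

370 fW

P_n = kTB = 1.38×10⁻²³ × 490 × 5.47×10⁷ = 3.70×10⁻¹³ W = 370 fW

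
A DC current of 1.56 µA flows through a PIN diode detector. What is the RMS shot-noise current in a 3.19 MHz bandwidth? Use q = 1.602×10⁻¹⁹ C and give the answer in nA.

I_n = √(2qI·B)
2qI·B = 2 × 1.602×10⁻¹⁹ × 1.56×10⁻⁶ × 3.19×10⁶ = 1.59×10⁻¹⁸ A²
I_n = √(1.59×10⁻¹⁸) = 1.26×10⁻⁹ A = 1.26 nA

1.26 nA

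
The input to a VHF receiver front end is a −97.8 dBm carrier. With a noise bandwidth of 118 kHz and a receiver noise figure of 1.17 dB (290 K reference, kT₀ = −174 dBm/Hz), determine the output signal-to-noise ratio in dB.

24.3 dB

Noise floor: N = −174 + 10 log₁₀(B) + NF
10 log₁₀(1.18×10⁵) = 50.72 dB
N = −174 + 50.72 + 1.17 = −122.11 dBm
SNR = P_sig − N = −97.8 − (−122.11) = 24.31 dB → 24.3 dB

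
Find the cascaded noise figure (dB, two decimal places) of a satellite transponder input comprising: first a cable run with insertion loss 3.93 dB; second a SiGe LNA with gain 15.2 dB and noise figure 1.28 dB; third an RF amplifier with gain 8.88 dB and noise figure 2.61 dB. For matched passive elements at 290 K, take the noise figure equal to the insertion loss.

Convert to linear (a loss of L dB is a gain of −L dB): F_i = 10^(NF_i/10), G_i = 10^(G_i,dB/10)
  Stage 1: F_1 = 10^(3.93/10) = 2.472, G_1 = 10^(−3.93/10) = 0.4046
  Stage 2: F_2 = 10^(1.28/10) = 1.343, G_2 = 10^(15.2/10) = 33.11
  Stage 3: F_3 = 10^(2.61/10) = 1.824, G_3 = 10^(8.88/10) = 7.727
Friis cascade:
  F = 2.472 + (1.343 − 1)/0.4046 + (1.824 − 1)/13.40 = 3.380
NF = 10 log₁₀(3.380) = 5.29 dB

5.29 dB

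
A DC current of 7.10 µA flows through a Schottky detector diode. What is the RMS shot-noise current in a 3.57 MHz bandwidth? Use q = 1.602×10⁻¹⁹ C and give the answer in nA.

2.85 nA

I_n = √(2qI·B)
2qI·B = 2 × 1.602×10⁻¹⁹ × 7.10×10⁻⁶ × 3.57×10⁶ = 8.12×10⁻¹⁸ A²
I_n = √(8.12×10⁻¹⁸) = 2.85×10⁻⁹ A = 2.85 nA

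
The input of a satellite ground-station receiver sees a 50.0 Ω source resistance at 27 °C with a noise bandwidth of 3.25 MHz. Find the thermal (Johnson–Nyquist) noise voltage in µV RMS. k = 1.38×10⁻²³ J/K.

1.64 µV

T = 27 °C + 273.15 = 300.15 K
V_n = √(4kTRB)
4kTRB = 4 × 1.38×10⁻²³ × 300.15 × 5.00×10¹ × 3.25×10⁶ = 2.69×10⁻¹² V²
V_n = √(2.69×10⁻¹²) = 1.64×10⁻⁶ V = 1.64 µV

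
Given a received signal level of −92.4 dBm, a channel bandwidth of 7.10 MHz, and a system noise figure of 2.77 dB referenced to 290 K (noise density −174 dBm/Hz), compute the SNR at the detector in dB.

10.3 dB

Noise floor: N = −174 + 10 log₁₀(B) + NF
10 log₁₀(7.10×10⁶) = 68.51 dB
N = −174 + 68.51 + 2.77 = −102.72 dBm
SNR = P_sig − N = −92.4 − (−102.72) = 10.32 dB → 10.3 dB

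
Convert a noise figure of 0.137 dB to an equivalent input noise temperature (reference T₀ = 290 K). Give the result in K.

9.29 K

F = 10^(0.137/10) = 1.03205
T_e = (F − 1)·T₀ = (1.03205 − 1) × 290 = 9.29 K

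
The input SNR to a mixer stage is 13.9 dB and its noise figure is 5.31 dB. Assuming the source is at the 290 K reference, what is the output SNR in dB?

8.59 dB

By definition F = SNR_in/SNR_out, so in dB: SNR_out = SNR_in − NF
SNR_out = 13.9 − 5.31 = 8.59 dB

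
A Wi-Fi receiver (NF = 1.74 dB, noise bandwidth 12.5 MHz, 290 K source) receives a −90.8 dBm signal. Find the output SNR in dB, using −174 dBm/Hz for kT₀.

10.5 dB

Noise floor: N = −174 + 10 log₁₀(B) + NF
10 log₁₀(1.25×10⁷) = 70.97 dB
N = −174 + 70.97 + 1.74 = −101.29 dBm
SNR = P_sig − N = −90.8 − (−101.29) = 10.49 dB → 10.5 dB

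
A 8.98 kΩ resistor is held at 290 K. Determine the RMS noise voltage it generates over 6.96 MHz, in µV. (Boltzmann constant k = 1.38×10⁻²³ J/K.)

V_n = √(4kTRB)
4kTRB = 4 × 1.38×10⁻²³ × 290 × 8.98×10³ × 6.96×10⁶ = 1.00×10⁻⁹ V²
V_n = √(1.00×10⁻⁹) = 3.16×10⁻⁵ V = 31.6 µV

31.6 µV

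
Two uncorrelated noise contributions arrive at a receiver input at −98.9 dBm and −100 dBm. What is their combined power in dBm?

Convert to linear, add, convert back:
P₁ = 1.29×10⁻¹³ W, P₂ = 1.00×10⁻¹³ W
P_tot = 2.29×10⁻¹³ W → 10 log₁₀(P_tot / 10⁻³) = −96.4 dBm

−96.4 dBm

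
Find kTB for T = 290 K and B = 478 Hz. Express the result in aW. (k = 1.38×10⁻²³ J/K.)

1.91 aW

P_n = kTB = 1.38×10⁻²³ × 290 × 4.78×10² = 1.91×10⁻¹⁸ W = 1.91 aW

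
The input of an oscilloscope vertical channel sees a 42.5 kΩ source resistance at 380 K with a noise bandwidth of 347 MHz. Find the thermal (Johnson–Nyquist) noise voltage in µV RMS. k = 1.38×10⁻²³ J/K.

V_n = √(4kTRB)
4kTRB = 4 × 1.38×10⁻²³ × 380 × 4.25×10⁴ × 3.47×10⁸ = 3.09×10⁻⁷ V²
V_n = √(3.09×10⁻⁷) = 5.56×10⁻⁴ V = 556 µV

556 µV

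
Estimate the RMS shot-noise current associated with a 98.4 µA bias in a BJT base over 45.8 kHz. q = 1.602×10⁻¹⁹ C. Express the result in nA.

1.20 nA

I_n = √(2qI·B)
2qI·B = 2 × 1.602×10⁻¹⁹ × 9.84×10⁻⁵ × 4.58×10⁴ = 1.44×10⁻¹⁸ A²
I_n = √(1.44×10⁻¹⁸) = 1.20×10⁻⁹ A = 1.20 nA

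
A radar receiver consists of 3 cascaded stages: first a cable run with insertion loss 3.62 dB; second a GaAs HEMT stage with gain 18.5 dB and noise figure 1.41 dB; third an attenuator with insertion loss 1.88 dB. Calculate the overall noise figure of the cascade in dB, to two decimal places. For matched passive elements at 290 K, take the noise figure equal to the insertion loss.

5.05 dB

Convert to linear (a loss of L dB is a gain of −L dB): F_i = 10^(NF_i/10), G_i = 10^(G_i,dB/10)
  Stage 1: F_1 = 10^(3.62/10) = 2.301, G_1 = 10^(−3.62/10) = 0.4345
  Stage 2: F_2 = 10^(1.41/10) = 1.384, G_2 = 10^(18.5/10) = 70.79
  Stage 3: F_3 = 10^(1.88/10) = 1.542, G_3 = 10^(−1.88/10) = 0.6486
Friis cascade:
  F = 2.301 + (1.384 − 1)/0.4345 + (1.542 − 1)/30.76 = 3.202
NF = 10 log₁₀(3.202) = 5.05 dB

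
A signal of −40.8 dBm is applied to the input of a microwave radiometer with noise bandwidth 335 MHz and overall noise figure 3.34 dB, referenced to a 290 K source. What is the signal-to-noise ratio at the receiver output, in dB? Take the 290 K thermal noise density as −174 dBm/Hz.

44.6 dB

Noise floor: N = −174 + 10 log₁₀(B) + NF
10 log₁₀(3.35×10⁸) = 85.25 dB
N = −174 + 85.25 + 3.34 = −85.41 dBm
SNR = P_sig − N = −40.8 − (−85.41) = 44.61 dB → 44.6 dB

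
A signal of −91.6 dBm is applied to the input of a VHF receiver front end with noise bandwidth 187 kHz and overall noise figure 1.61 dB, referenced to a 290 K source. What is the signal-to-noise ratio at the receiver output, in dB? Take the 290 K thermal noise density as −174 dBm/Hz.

Noise floor: N = −174 + 10 log₁₀(B) + NF
10 log₁₀(1.87×10⁵) = 52.72 dB
N = −174 + 52.72 + 1.61 = −119.67 dBm
SNR = P_sig − N = −91.6 − (−119.67) = 28.07 dB → 28.1 dB

28.1 dB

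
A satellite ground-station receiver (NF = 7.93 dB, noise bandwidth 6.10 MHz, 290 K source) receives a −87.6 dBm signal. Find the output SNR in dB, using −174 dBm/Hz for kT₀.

Noise floor: N = −174 + 10 log₁₀(B) + NF
10 log₁₀(6.10×10⁶) = 67.85 dB
N = −174 + 67.85 + 7.93 = −98.22 dBm
SNR = P_sig − N = −87.6 − (−98.22) = 10.62 dB → 10.6 dB

10.6 dB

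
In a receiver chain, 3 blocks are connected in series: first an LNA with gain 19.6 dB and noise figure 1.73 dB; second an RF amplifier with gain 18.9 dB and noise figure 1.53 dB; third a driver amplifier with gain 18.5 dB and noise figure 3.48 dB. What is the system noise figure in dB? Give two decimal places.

1.74 dB

Convert to linear (a loss of L dB is a gain of −L dB): F_i = 10^(NF_i/10), G_i = 10^(G_i,dB/10)
  Stage 1: F_1 = 10^(1.73/10) = 1.489, G_1 = 10^(19.6/10) = 91.20
  Stage 2: F_2 = 10^(1.53/10) = 1.422, G_2 = 10^(18.9/10) = 77.62
  Stage 3: F_3 = 10^(3.48/10) = 2.228, G_3 = 10^(18.5/10) = 70.79
Friis cascade:
  F = 1.489 + (1.422 − 1)/91.20 + (2.228 − 1)/7079 = 1.494
NF = 10 log₁₀(1.494) = 1.74 dB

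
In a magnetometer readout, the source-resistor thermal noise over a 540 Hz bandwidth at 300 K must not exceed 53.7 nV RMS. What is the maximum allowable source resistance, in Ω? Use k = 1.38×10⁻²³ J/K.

322 Ω

Johnson–Nyquist: V_n = √(4kTRB) ⇒ R = V_n² / (4kTB)
4kTB = 4 × 1.38×10⁻²³ × 300 × 5.40×10² = 8.94×10⁻¹⁸
R = (5.37×10⁻⁸)² / 8.94×10⁻¹⁸ = 3.22×10² Ω = 322 Ω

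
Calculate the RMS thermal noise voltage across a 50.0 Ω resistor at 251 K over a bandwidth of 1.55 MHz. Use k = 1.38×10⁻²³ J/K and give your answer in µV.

V_n = √(4kTRB)
4kTRB = 4 × 1.38×10⁻²³ × 251 × 5.00×10¹ × 1.55×10⁶ = 1.07×10⁻¹² V²
V_n = √(1.07×10⁻¹²) = 1.04×10⁻⁶ V = 1.04 µV

1.04 µV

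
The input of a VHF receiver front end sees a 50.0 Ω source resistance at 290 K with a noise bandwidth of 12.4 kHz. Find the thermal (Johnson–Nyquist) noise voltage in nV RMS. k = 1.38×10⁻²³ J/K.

99.6 nV

V_n = √(4kTRB)
4kTRB = 4 × 1.38×10⁻²³ × 290 × 5.00×10¹ × 1.24×10⁴ = 9.92×10⁻¹⁵ V²
V_n = √(9.92×10⁻¹⁵) = 9.96×10⁻⁸ V = 99.6 nV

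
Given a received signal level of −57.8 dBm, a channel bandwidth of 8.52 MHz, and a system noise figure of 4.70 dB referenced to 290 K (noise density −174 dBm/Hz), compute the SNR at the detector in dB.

42.2 dB

Noise floor: N = −174 + 10 log₁₀(B) + NF
10 log₁₀(8.52×10⁶) = 69.3 dB
N = −174 + 69.3 + 4.70 = −100.00 dBm
SNR = P_sig − N = −57.8 − (−100.00) = 42.20 dB → 42.2 dB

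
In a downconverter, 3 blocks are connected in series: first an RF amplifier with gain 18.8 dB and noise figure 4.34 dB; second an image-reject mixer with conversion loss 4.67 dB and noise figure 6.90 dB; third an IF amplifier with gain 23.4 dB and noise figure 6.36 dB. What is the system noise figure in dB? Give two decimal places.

Convert to linear (a loss of L dB is a gain of −L dB): F_i = 10^(NF_i/10), G_i = 10^(G_i,dB/10)
  Stage 1: F_1 = 10^(4.34/10) = 2.716, G_1 = 10^(18.8/10) = 75.86
  Stage 2: F_2 = 10^(6.90/10) = 4.898, G_2 = 10^(−4.67/10) = 0.3412
  Stage 3: F_3 = 10^(6.36/10) = 4.325, G_3 = 10^(23.4/10) = 218.8
Friis cascade:
  F = 2.716 + (4.898 − 1)/75.86 + (4.325 − 1)/25.88 = 2.896
NF = 10 log₁₀(2.896) = 4.62 dB

4.62 dB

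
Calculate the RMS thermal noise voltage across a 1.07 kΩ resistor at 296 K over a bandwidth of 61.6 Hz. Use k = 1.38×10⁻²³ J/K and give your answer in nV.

V_n = √(4kTRB)
4kTRB = 4 × 1.38×10⁻²³ × 296 × 1.07×10³ × 6.16×10¹ = 1.08×10⁻¹⁵ V²
V_n = √(1.08×10⁻¹⁵) = 3.28×10⁻⁸ V = 32.8 nV

32.8 nV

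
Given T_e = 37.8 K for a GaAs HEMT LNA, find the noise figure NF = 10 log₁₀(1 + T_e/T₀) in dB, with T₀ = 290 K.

F = 1 + T_e/T₀ = 1 + 37.8/290 = 1.13034
NF = 10 log₁₀(1.13034) = 0.532 dB

0.532 dB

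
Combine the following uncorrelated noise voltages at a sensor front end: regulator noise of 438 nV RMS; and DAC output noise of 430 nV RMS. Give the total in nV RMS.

614 nV

Uncorrelated sources add in power (mean-square): V_tot = √(ΣV_i²)
V_tot = √[(4.38×10⁻⁷)² + (4.30×10⁻⁷)²] = 6.14×10⁻⁷ V = 614 nV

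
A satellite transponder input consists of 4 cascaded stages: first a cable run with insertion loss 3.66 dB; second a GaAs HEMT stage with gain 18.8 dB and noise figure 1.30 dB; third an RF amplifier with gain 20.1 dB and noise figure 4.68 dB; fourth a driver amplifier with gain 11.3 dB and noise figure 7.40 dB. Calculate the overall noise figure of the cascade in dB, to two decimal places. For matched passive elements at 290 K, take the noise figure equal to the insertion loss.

5.04 dB

Convert to linear (a loss of L dB is a gain of −L dB): F_i = 10^(NF_i/10), G_i = 10^(G_i,dB/10)
  Stage 1: F_1 = 10^(3.66/10) = 2.323, G_1 = 10^(−3.66/10) = 0.4305
  Stage 2: F_2 = 10^(1.30/10) = 1.349, G_2 = 10^(18.8/10) = 75.86
  Stage 3: F_3 = 10^(4.68/10) = 2.938, G_3 = 10^(20.1/10) = 102.3
  Stage 4: F_4 = 10^(7.40/10) = 5.495, G_4 = 10^(11.3/10) = 13.49
Friis cascade:
  F = 2.323 + (1.349 − 1)/0.4305 + (2.938 − 1)/32.66 + (5.495 − 1)/3342 = 3.194
NF = 10 log₁₀(3.194) = 5.04 dB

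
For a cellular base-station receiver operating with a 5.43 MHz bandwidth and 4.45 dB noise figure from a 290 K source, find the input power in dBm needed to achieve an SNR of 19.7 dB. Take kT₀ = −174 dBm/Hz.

−82.5 dBm

Sensitivity = −174 + 10 log₁₀(B) + NF + SNR_min
= −174 + 67.35 + 4.45 + 19.7
= −82.50 dBm → −82.5 dBm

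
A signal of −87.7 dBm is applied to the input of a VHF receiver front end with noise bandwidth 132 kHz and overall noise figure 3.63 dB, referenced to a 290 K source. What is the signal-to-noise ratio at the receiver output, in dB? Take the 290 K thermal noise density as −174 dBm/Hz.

31.5 dB

Noise floor: N = −174 + 10 log₁₀(B) + NF
10 log₁₀(1.32×10⁵) = 51.21 dB
N = −174 + 51.21 + 3.63 = −119.16 dBm
SNR = P_sig − N = −87.7 − (−119.16) = 31.46 dB → 31.5 dB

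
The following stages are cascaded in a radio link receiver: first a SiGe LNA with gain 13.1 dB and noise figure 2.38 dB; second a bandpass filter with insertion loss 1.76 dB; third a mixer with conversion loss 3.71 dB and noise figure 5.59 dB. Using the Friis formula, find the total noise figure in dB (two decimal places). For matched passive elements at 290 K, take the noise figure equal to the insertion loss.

Convert to linear (a loss of L dB is a gain of −L dB): F_i = 10^(NF_i/10), G_i = 10^(G_i,dB/10)
  Stage 1: F_1 = 10^(2.38/10) = 1.730, G_1 = 10^(13.1/10) = 20.42
  Stage 2: F_2 = 10^(1.76/10) = 1.500, G_2 = 10^(−1.76/10) = 0.6668
  Stage 3: F_3 = 10^(5.59/10) = 3.622, G_3 = 10^(−3.71/10) = 0.4256
Friis cascade:
  F = 1.730 + (1.500 − 1)/20.42 + (3.622 − 1)/13.61 = 1.947
NF = 10 log₁₀(1.947) = 2.89 dB

2.89 dB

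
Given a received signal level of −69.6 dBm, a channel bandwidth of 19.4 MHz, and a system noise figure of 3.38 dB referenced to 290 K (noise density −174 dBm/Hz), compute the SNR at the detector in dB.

28.1 dB

Noise floor: N = −174 + 10 log₁₀(B) + NF
10 log₁₀(1.94×10⁷) = 72.88 dB
N = −174 + 72.88 + 3.38 = −97.74 dBm
SNR = P_sig − N = −69.6 − (−97.74) = 28.14 dB → 28.1 dB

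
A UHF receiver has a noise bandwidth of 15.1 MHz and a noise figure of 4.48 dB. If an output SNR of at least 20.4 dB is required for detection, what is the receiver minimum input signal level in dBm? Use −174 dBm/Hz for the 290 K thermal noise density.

Sensitivity = −174 + 10 log₁₀(B) + NF + SNR_min
= −174 + 71.79 + 4.48 + 20.4
= −77.33 dBm → −77.3 dBm

−77.3 dBm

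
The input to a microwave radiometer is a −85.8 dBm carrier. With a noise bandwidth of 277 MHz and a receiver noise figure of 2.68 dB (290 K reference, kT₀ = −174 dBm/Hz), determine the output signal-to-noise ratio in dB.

Noise floor: N = −174 + 10 log₁₀(B) + NF
10 log₁₀(2.77×10⁸) = 84.42 dB
N = −174 + 84.42 + 2.68 = −86.90 dBm
SNR = P_sig − N = −85.8 − (−86.90) = 1.10 dB → 1.1 dB

1.1 dB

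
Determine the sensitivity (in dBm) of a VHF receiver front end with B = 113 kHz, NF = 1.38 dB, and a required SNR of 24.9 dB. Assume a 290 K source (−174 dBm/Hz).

Sensitivity = −174 + 10 log₁₀(B) + NF + SNR_min
= −174 + 50.53 + 1.38 + 24.9
= −97.19 dBm → −97.2 dBm

−97.2 dBm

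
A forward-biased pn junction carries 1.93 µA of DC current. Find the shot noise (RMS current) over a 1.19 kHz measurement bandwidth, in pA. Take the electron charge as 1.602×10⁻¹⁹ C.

I_n = √(2qI·B)
2qI·B = 2 × 1.602×10⁻¹⁹ × 1.93×10⁻⁶ × 1.19×10³ = 7.36×10⁻²² A²
I_n = √(7.36×10⁻²²) = 2.71×10⁻¹¹ A = 27.1 pA

27.1 pA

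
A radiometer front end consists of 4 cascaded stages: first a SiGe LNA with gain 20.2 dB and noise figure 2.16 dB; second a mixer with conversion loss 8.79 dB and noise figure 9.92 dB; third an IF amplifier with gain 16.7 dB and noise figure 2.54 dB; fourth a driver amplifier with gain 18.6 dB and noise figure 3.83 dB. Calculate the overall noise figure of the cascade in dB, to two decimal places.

Convert to linear (a loss of L dB is a gain of −L dB): F_i = 10^(NF_i/10), G_i = 10^(G_i,dB/10)
  Stage 1: F_1 = 10^(2.16/10) = 1.644, G_1 = 10^(20.2/10) = 104.7
  Stage 2: F_2 = 10^(9.92/10) = 9.817, G_2 = 10^(−8.79/10) = 0.1321
  Stage 3: F_3 = 10^(2.54/10) = 1.795, G_3 = 10^(16.7/10) = 46.77
  Stage 4: F_4 = 10^(3.83/10) = 2.415, G_4 = 10^(18.6/10) = 72.44
Friis cascade:
  F = 1.644 + (9.817 − 1)/104.7 + (1.795 − 1)/13.84 + (2.415 − 1)/647.1 = 1.788
NF = 10 log₁₀(1.788) = 2.52 dB

2.52 dB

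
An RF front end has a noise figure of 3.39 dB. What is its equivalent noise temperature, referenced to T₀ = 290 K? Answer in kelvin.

F = 10^(3.39/10) = 2.18273
T_e = (F − 1)·T₀ = (2.18273 − 1) × 290 = 343 K

343 K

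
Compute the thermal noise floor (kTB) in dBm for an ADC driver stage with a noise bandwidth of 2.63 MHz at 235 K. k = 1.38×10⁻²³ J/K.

P_n = kTB = 1.38×10⁻²³ × 235 × 2.63×10⁶ = 8.53×10⁻¹⁵ W
In dBm: 10 log₁₀(8.53×10⁻¹⁵ / 10⁻³) = −110.7 dBm

−110.7 dBm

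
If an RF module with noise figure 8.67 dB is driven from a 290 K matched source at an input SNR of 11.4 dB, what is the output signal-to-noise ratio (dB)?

By definition F = SNR_in/SNR_out, so in dB: SNR_out = SNR_in − NF
SNR_out = 11.4 − 8.67 = 2.73 dB

2.73 dB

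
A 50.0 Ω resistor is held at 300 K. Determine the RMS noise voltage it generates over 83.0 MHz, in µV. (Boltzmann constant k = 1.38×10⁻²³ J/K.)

8.29 µV

V_n = √(4kTRB)
4kTRB = 4 × 1.38×10⁻²³ × 300 × 5.00×10¹ × 8.30×10⁷ = 6.87×10⁻¹¹ V²
V_n = √(6.87×10⁻¹¹) = 8.29×10⁻⁶ V = 8.29 µV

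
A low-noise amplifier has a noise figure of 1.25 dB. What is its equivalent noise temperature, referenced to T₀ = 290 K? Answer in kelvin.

96.7 K

F = 10^(1.25/10) = 1.33352
T_e = (F − 1)·T₀ = (1.33352 − 1) × 290 = 96.7 K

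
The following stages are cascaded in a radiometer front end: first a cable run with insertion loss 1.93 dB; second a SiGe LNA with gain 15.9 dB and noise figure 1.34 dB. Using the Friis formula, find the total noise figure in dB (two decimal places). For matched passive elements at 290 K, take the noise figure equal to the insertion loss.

Convert to linear (a loss of L dB is a gain of −L dB): F_i = 10^(NF_i/10), G_i = 10^(G_i,dB/10)
  Stage 1: F_1 = 10^(1.93/10) = 1.560, G_1 = 10^(−1.93/10) = 0.6412
  Stage 2: F_2 = 10^(1.34/10) = 1.361, G_2 = 10^(15.9/10) = 38.90
Friis cascade:
  F = 1.560 + (1.361 − 1)/0.6412 = 2.123
NF = 10 log₁₀(2.123) = 3.27 dB

3.27 dB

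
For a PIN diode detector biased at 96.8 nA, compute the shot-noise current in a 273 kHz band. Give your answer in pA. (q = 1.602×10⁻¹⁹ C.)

I_n = √(2qI·B)
2qI·B = 2 × 1.602×10⁻¹⁹ × 9.68×10⁻⁸ × 2.73×10⁵ = 8.47×10⁻²¹ A²
I_n = √(8.47×10⁻²¹) = 9.20×10⁻¹¹ A = 92.0 pA

92.0 pA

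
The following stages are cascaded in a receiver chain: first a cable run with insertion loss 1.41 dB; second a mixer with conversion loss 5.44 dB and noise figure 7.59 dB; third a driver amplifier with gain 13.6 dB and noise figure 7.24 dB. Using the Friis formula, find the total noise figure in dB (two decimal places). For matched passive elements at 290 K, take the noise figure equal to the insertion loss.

Convert to linear (a loss of L dB is a gain of −L dB): F_i = 10^(NF_i/10), G_i = 10^(G_i,dB/10)
  Stage 1: F_1 = 10^(1.41/10) = 1.384, G_1 = 10^(−1.41/10) = 0.7228
  Stage 2: F_2 = 10^(7.59/10) = 5.741, G_2 = 10^(−5.44/10) = 0.2858
  Stage 3: F_3 = 10^(7.24/10) = 5.297, G_3 = 10^(13.6/10) = 22.91
Friis cascade:
  F = 1.384 + (5.741 − 1)/0.7228 + (5.297 − 1)/0.2065 = 28.75
NF = 10 log₁₀(28.75) = 14.59 dB

14.59 dB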